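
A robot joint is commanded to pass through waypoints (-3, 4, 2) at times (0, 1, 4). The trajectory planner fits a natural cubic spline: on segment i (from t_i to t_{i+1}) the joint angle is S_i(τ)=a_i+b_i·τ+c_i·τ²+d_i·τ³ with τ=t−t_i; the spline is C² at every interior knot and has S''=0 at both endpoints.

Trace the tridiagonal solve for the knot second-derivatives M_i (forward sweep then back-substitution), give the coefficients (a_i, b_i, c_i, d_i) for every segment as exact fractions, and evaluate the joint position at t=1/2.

Δ: Δ0=7, Δ1=-2/3
row 1: diag=8, rhs=-46; c'=3/8, d'=-23/4
back: M1=-23/4
M: M0=0, M1=-23/4, M2=0
seg 0: a=-3, c=M0/2=0, d=(M1−M0)/(6·1)=-23/24, b=Δ0−h0·(2M0+M1)/6=191/24
seg 1: a=4, c=M1/2=-23/8, d=(M2−M1)/(6·3)=23/72, b=Δ1−h1·(2M1+M2)/6=61/12
t_q=1/2 → seg 0, τ=1/2; S=-3+191/24·τ+0·τ²+-23/24·τ³=55/64

  seg 0: a=-3 b=191/24 c=0 d=-23/24
  seg 1: a=4 b=61/12 c=-23/8 d=23/72
S(1/2) = 55/64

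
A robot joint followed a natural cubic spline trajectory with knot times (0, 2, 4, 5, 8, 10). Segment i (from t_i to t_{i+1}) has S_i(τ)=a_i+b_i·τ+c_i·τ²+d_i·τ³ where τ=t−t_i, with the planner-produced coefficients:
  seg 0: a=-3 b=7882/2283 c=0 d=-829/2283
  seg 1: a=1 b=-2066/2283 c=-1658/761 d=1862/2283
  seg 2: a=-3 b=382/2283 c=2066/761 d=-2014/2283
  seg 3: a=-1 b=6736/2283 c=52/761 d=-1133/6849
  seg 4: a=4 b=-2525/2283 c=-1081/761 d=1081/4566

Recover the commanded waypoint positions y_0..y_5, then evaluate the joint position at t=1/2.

y_0 = S_0(0) = a_0 = -3
y_1 = S_1(0) = a_1 = 1
y_2 = S_2(0) = a_2 = -3
y_3 = S_3(0) = a_3 = -1
y_4 = S_4(0) = a_4 = 4
y_5 = S_4(2) = -2
t_q=1/2 is in segment 0 (τ=1/2); S_0(τ)=-8031/6088

y_0=-3 y_1=1 y_2=-3 y_3=-1 y_4=4 y_5=-2
S(1/2) = -8031/6088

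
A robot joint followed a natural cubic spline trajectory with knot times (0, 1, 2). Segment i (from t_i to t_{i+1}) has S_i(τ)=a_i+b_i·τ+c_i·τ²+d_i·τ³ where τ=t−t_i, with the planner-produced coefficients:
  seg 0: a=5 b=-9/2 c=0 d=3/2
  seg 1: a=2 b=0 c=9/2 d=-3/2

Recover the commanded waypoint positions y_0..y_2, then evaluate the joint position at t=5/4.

y_0=5 y_1=2 y_2=5
S(5/4) = 289/128

y_0 = S_0(0) = a_0 = 5
y_1 = S_1(0) = a_1 = 2
y_2 = S_1(1) = 5
t_q=5/4 is in segment 1 (τ=1/4); S_1(τ)=289/128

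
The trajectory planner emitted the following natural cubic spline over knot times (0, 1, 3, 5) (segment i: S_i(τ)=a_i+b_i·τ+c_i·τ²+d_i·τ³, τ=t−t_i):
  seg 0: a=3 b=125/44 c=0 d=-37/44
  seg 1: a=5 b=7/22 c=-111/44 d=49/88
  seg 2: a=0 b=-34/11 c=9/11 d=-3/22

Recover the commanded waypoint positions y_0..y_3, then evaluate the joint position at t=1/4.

y_0=3 y_1=5 y_2=0 y_3=-4
S(1/4) = 10411/2816

y_0 = S_0(0) = a_0 = 3
y_1 = S_1(0) = a_1 = 5
y_2 = S_2(0) = a_2 = 0
y_3 = S_2(2) = -4
t_q=1/4 is in segment 0 (τ=1/4); S_0(τ)=10411/2816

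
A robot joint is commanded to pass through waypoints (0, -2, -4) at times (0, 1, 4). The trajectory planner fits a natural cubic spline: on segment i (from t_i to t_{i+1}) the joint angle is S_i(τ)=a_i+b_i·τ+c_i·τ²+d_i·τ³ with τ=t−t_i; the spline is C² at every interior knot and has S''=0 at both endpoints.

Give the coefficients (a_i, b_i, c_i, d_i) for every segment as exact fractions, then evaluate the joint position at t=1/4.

Δ: Δ0=-2, Δ1=-2/3
row 1: diag=8, rhs=8; c'=3/8, d'=1
back: M1=1
M: M0=0, M1=1, M2=0
seg 0: a=0, c=M0/2=0, d=(M1−M0)/(6·1)=1/6, b=Δ0−h0·(2M0+M1)/6=-13/6
seg 1: a=-2, c=M1/2=1/2, d=(M2−M1)/(6·3)=-1/18, b=Δ1−h1·(2M1+M2)/6=-5/3
t_q=1/4 → seg 0, τ=1/4; S=0+-13/6·τ+0·τ²+1/6·τ³=-69/128

  seg 0: a=0 b=-13/6 c=0 d=1/6
  seg 1: a=-2 b=-5/3 c=1/2 d=-1/18
S(1/4) = -69/128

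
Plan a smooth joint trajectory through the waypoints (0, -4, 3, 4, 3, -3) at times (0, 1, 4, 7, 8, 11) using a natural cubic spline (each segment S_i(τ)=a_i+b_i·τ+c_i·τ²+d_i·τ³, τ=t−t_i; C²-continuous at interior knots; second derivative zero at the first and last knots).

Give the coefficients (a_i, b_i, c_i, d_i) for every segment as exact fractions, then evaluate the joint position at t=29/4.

  seg 0: a=0 b=-8081/1635 c=0 d=1541/1635
  seg 1: a=-4 b=-3458/1635 c=1541/545 d=-6596/14715
  seg 2: a=3 b=4492/1635 c=-1973/1635 d=1972/14715
  seg 3: a=4 b=-286/327 c=-1/1635 d=-68/545
  seg 4: a=3 b=-2044/1635 c=-613/1635 d=613/14715
S(29/4) = 8239/2180

Δ: Δ0=-4, Δ1=7/3, Δ2=1/3, Δ3=-1, Δ4=-2
row 1: diag=8, rhs=38; c'=3/8, d'=19/4
row 2: denom=12−3·3/8=87/8; d'=(-12−3·19/4)/(87/8)=-70/29
row 3: denom=8−3·8/29=208/29; d'=(-8−3·-70/29)/(208/29)=-11/104
row 4: denom=8−1·29/208=1635/208; d'=(-6−1·-11/104)/(1635/208)=-1226/1635
back: M4=-1226/1635
back: M3=-11/104−29/208·-1226/1635=-2/1635
back: M2=-70/29−8/29·-2/1635=-3946/1635
back: M1=19/4−3/8·-3946/1635=3082/545
M: M0=0, M1=3082/545, M2=-3946/1635, M3=-2/1635, M4=-1226/1635, M5=0
seg 0: a=0, c=M0/2=0, d=(M1−M0)/(6·1)=1541/1635, b=Δ0−h0·(2M0+M1)/6=-8081/1635
seg 1: a=-4, c=M1/2=1541/545, d=(M2−M1)/(6·3)=-6596/14715, b=Δ1−h1·(2M1+M2)/6=-3458/1635
seg 2: a=3, c=M2/2=-1973/1635, d=(M3−M2)/(6·3)=1972/14715, b=Δ2−h2·(2M2+M3)/6=4492/1635
seg 3: a=4, c=M3/2=-1/1635, d=(M4−M3)/(6·1)=-68/545, b=Δ3−h3·(2M3+M4)/6=-286/327
seg 4: a=3, c=M4/2=-613/1635, d=(M5−M4)/(6·3)=613/14715, b=Δ4−h4·(2M4+M5)/6=-2044/1635
t_q=29/4 → seg 3, τ=1/4; S=4+-286/327·τ+-1/1635·τ²+-68/545·τ³=8239/2180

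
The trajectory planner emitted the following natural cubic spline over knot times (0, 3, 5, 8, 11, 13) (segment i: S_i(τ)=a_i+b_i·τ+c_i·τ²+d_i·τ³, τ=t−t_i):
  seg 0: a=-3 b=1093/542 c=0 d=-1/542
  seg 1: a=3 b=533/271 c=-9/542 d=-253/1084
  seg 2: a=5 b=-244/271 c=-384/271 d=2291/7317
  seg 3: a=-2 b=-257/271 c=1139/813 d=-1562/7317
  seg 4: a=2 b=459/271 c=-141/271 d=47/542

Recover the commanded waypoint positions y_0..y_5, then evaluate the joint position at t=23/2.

y_0=-3 y_1=3 y_2=5 y_3=-2 y_4=2 y_5=4
S(23/2) = 11827/4336

y_0 = S_0(0) = a_0 = -3
y_1 = S_1(0) = a_1 = 3
y_2 = S_2(0) = a_2 = 5
y_3 = S_3(0) = a_3 = -2
y_4 = S_4(0) = a_4 = 2
y_5 = S_4(2) = 4
t_q=23/2 is in segment 4 (τ=1/2); S_4(τ)=11827/4336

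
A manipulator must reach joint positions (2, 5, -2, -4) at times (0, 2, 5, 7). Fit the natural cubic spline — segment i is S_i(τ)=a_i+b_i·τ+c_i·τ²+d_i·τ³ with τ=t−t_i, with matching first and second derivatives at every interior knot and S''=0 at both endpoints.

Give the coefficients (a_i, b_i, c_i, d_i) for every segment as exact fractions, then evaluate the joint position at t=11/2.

Δ: Δ0=3/2, Δ1=-7/3, Δ2=-1
row 1: diag=10, rhs=-23; c'=3/10, d'=-23/10
row 2: denom=10−3·3/10=91/10; d'=(8−3·-23/10)/(91/10)=149/91
back: M2=149/91
back: M1=-23/10−3/10·149/91=-254/91
M: M0=0, M1=-254/91, M2=149/91, M3=0
seg 0: a=2, c=M0/2=0, d=(M1−M0)/(6·2)=-127/546, b=Δ0−h0·(2M0+M1)/6=1327/546
seg 1: a=5, c=M1/2=-127/91, d=(M2−M1)/(6·3)=31/126, b=Δ1−h1·(2M1+M2)/6=-197/546
seg 2: a=-2, c=M2/2=149/182, d=(M3−M2)/(6·2)=-149/1092, b=Δ2−h2·(2M2+M3)/6=-571/273
t_q=11/2 → seg 2, τ=1/2; S=-2+-571/273·τ+149/182·τ²+-149/1092·τ³=-1189/416

  seg 0: a=2 b=1327/546 c=0 d=-127/546
  seg 1: a=5 b=-197/546 c=-127/91 d=31/126
  seg 2: a=-2 b=-571/273 c=149/182 d=-149/1092
S(11/2) = -1189/416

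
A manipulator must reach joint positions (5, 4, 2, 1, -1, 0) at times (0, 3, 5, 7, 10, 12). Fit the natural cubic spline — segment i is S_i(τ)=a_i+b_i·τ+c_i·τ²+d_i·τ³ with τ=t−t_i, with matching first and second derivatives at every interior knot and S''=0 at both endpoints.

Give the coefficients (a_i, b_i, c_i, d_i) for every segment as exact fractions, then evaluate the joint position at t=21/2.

Δ: Δ0=-1/3, Δ1=-1, Δ2=-1/2, Δ3=-2/3, Δ4=1/2
row 1: diag=10, rhs=-4; c'=1/5, d'=-2/5
row 2: denom=8−2·1/5=38/5; d'=(3−2·-2/5)/(38/5)=1/2
row 3: denom=10−2·5/19=180/19; d'=(-1−2·1/2)/(180/19)=-19/90
row 4: denom=10−3·19/60=181/20; d'=(7−3·-19/90)/(181/20)=458/543
back: M4=458/543
back: M3=-19/90−19/60·458/543=-779/1629
back: M2=1/2−5/19·-779/1629=2039/3258
back: M1=-2/5−1/5·2039/3258=-1711/3258
M: M0=0, M1=-1711/3258, M2=2039/3258, M3=-779/1629, M4=458/543, M5=0
seg 0: a=5, c=M0/2=0, d=(M1−M0)/(6·3)=-1711/58644, b=Δ0−h0·(2M0+M1)/6=-461/6516
seg 1: a=4, c=M1/2=-1711/6516, d=(M2−M1)/(6·2)=625/6516, b=Δ1−h1·(2M1+M2)/6=-2797/3258
seg 2: a=2, c=M2/2=2039/6516, d=(M3−M2)/(6·2)=-1199/13032, b=Δ2−h2·(2M2+M3)/6=-823/1086
seg 3: a=1, c=M3/2=-779/3258, d=(M4−M3)/(6·3)=2153/29322, b=Δ3−h3·(2M3+M4)/6=-994/1629
seg 4: a=-1, c=M4/2=229/543, d=(M5−M4)/(6·2)=-229/3258, b=Δ4−h4·(2M4+M5)/6=-203/3258
t_q=21/2 → seg 4, τ=1/2; S=-1+-203/3258·τ+229/543·τ²+-229/3258·τ³=-8119/8688

  seg 0: a=5 b=-461/6516 c=0 d=-1711/58644
  seg 1: a=4 b=-2797/3258 c=-1711/6516 d=625/6516
  seg 2: a=2 b=-823/1086 c=2039/6516 d=-1199/13032
  seg 3: a=1 b=-994/1629 c=-779/3258 d=2153/29322
  seg 4: a=-1 b=-203/3258 c=229/543 d=-229/3258
S(21/2) = -8119/8688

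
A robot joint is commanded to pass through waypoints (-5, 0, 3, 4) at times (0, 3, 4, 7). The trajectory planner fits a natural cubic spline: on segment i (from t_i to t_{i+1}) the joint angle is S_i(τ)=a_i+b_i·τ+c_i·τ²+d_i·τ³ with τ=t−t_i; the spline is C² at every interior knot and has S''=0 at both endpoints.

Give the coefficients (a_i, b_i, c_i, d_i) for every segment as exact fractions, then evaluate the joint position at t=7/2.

  seg 0: a=-5 b=65/63 c=0 d=40/567
  seg 1: a=0 b=185/63 c=40/63 d=-4/7
  seg 2: a=3 b=157/63 c=-68/63 d=68/567
S(7/2) = 14/9

Δ: Δ0=5/3, Δ1=3, Δ2=1/3
row 1: diag=8, rhs=8; c'=1/8, d'=1
row 2: denom=8−1·1/8=63/8; d'=(-16−1·1)/(63/8)=-136/63
back: M2=-136/63
back: M1=1−1/8·-136/63=80/63
M: M0=0, M1=80/63, M2=-136/63, M3=0
seg 0: a=-5, c=M0/2=0, d=(M1−M0)/(6·3)=40/567, b=Δ0−h0·(2M0+M1)/6=65/63
seg 1: a=0, c=M1/2=40/63, d=(M2−M1)/(6·1)=-4/7, b=Δ1−h1·(2M1+M2)/6=185/63
seg 2: a=3, c=M2/2=-68/63, d=(M3−M2)/(6·3)=68/567, b=Δ2−h2·(2M2+M3)/6=157/63
t_q=7/2 → seg 1, τ=1/2; S=0+185/63·τ+40/63·τ²+-4/7·τ³=14/9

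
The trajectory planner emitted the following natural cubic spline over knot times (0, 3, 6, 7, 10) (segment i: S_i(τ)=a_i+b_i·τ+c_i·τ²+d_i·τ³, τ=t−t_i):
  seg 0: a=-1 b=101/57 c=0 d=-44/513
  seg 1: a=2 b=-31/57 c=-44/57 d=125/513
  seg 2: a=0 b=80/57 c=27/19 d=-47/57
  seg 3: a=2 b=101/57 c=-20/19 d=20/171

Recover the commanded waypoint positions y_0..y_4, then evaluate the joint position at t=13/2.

y_0=-1 y_1=2 y_2=0 y_3=2 y_4=1
S(13/2) = 145/152

y_0 = S_0(0) = a_0 = -1
y_1 = S_1(0) = a_1 = 2
y_2 = S_2(0) = a_2 = 0
y_3 = S_3(0) = a_3 = 2
y_4 = S_3(3) = 1
t_q=13/2 is in segment 2 (τ=1/2); S_2(τ)=145/152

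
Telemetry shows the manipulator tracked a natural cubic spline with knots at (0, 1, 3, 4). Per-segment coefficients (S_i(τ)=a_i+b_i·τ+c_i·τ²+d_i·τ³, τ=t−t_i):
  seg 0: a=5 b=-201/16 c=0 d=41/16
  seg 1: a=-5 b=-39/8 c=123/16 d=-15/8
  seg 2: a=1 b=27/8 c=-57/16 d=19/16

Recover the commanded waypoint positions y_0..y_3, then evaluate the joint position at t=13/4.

y_0 = S_0(0) = a_0 = 5
y_1 = S_1(0) = a_1 = -5
y_2 = S_2(0) = a_2 = 1
y_3 = S_2(1) = 2
t_q=13/4 is in segment 2 (τ=1/4); S_2(τ)=1679/1024

y_0=5 y_1=-5 y_2=1 y_3=2
S(13/4) = 1679/1024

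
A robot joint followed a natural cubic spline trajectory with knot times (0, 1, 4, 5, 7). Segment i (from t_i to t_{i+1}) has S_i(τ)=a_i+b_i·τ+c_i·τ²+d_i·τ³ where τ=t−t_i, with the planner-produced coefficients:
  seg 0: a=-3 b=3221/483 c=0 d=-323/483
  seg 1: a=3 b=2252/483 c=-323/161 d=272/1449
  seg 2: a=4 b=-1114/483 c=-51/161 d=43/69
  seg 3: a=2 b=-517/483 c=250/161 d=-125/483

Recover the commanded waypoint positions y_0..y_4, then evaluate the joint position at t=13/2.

y_0 = S_0(0) = a_0 = -3
y_1 = S_1(0) = a_1 = 3
y_2 = S_2(0) = a_2 = 4
y_3 = S_3(0) = a_3 = 2
y_4 = S_3(2) = 4
t_q=13/2 is in segment 3 (τ=3/2); S_3(τ)=3883/1288

y_0=-3 y_1=3 y_2=4 y_3=2 y_4=4
S(13/2) = 3883/1288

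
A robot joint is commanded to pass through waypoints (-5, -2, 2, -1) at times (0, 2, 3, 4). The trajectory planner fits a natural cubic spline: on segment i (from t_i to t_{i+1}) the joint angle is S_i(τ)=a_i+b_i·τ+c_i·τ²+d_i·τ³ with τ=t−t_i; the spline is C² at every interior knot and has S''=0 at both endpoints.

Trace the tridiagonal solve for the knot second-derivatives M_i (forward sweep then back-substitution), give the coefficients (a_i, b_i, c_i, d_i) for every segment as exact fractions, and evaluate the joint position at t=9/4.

Δ: Δ0=3/2, Δ1=4, Δ2=-3
row 1: diag=6, rhs=15; c'=1/6, d'=5/2
row 2: denom=4−1·1/6=23/6; d'=(-42−1·5/2)/(23/6)=-267/23
back: M2=-267/23
back: M1=5/2−1/6·-267/23=102/23
M: M0=0, M1=102/23, M2=-267/23, M3=0
seg 0: a=-5, c=M0/2=0, d=(M1−M0)/(6·2)=17/46, b=Δ0−h0·(2M0+M1)/6=1/46
seg 1: a=-2, c=M1/2=51/23, d=(M2−M1)/(6·1)=-123/46, b=Δ1−h1·(2M1+M2)/6=205/46
seg 2: a=2, c=M2/2=-267/46, d=(M3−M2)/(6·1)=89/46, b=Δ2−h2·(2M2+M3)/6=20/23
t_q=9/4 → seg 1, τ=1/4; S=-2+205/46·τ+51/23·τ²+-123/46·τ³=-101/128

  seg 0: a=-5 b=1/46 c=0 d=17/46
  seg 1: a=-2 b=205/46 c=51/23 d=-123/46
  seg 2: a=2 b=20/23 c=-267/46 d=89/46
S(9/4) = -101/128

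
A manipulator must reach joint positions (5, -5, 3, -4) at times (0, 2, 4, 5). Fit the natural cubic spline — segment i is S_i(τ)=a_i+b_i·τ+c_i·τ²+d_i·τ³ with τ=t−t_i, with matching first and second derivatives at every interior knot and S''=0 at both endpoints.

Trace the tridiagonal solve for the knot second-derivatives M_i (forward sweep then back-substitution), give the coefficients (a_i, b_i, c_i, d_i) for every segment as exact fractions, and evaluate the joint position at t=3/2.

  seg 0: a=5 b=-93/11 c=0 d=19/22
  seg 1: a=-5 b=21/11 c=57/11 d=-91/44
  seg 2: a=3 b=-24/11 c=-159/22 d=53/22
S(3/2) = -839/176

Δ: Δ0=-5, Δ1=4, Δ2=-7
row 1: diag=8, rhs=54; c'=1/4, d'=27/4
row 2: denom=6−2·1/4=11/2; d'=(-66−2·27/4)/(11/2)=-159/11
back: M2=-159/11
back: M1=27/4−1/4·-159/11=114/11
M: M0=0, M1=114/11, M2=-159/11, M3=0
seg 0: a=5, c=M0/2=0, d=(M1−M0)/(6·2)=19/22, b=Δ0−h0·(2M0+M1)/6=-93/11
seg 1: a=-5, c=M1/2=57/11, d=(M2−M1)/(6·2)=-91/44, b=Δ1−h1·(2M1+M2)/6=21/11
seg 2: a=3, c=M2/2=-159/22, d=(M3−M2)/(6·1)=53/22, b=Δ2−h2·(2M2+M3)/6=-24/11
t_q=3/2 → seg 0, τ=3/2; S=5+-93/11·τ+0·τ²+19/22·τ³=-839/176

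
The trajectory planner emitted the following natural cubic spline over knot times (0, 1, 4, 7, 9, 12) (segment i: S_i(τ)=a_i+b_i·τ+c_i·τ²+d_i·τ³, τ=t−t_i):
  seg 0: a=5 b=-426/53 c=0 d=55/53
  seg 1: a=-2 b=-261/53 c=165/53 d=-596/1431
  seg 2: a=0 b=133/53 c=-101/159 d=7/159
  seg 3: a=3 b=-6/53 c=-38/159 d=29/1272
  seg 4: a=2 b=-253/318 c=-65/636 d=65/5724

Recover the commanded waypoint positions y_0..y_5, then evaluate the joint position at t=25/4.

y_0=5 y_1=-2 y_2=0 y_3=3 y_4=2 y_5=-1
S(25/4) = 9945/3392

y_0 = S_0(0) = a_0 = 5
y_1 = S_1(0) = a_1 = -2
y_2 = S_2(0) = a_2 = 0
y_3 = S_3(0) = a_3 = 3
y_4 = S_4(0) = a_4 = 2
y_5 = S_4(3) = -1
t_q=25/4 is in segment 2 (τ=9/4); S_2(τ)=9945/3392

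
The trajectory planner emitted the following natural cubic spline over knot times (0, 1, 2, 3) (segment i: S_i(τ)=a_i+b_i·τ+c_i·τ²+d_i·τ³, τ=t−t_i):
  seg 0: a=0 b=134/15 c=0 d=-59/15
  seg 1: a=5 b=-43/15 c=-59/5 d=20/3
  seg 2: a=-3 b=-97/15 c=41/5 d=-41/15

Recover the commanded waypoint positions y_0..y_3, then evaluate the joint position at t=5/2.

y_0 = S_0(0) = a_0 = 0
y_1 = S_1(0) = a_1 = 5
y_2 = S_2(0) = a_2 = -3
y_3 = S_2(1) = -4
t_q=5/2 is in segment 2 (τ=1/2); S_2(τ)=-181/40

y_0=0 y_1=5 y_2=-3 y_3=-4
S(5/2) = -181/40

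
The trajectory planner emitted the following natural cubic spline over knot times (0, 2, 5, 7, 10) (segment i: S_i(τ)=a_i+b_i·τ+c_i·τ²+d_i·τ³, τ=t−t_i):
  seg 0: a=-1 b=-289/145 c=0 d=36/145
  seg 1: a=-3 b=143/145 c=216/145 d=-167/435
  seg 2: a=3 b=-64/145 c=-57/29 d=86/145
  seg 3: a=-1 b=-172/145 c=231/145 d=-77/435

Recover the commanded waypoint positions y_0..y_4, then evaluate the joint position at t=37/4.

y_0 = S_0(0) = a_0 = -1
y_1 = S_1(0) = a_1 = -3
y_2 = S_2(0) = a_2 = 3
y_3 = S_3(0) = a_3 = -1
y_4 = S_3(3) = 5
t_q=37/4 is in segment 3 (τ=9/4); S_3(τ)=4417/1856

y_0=-1 y_1=-3 y_2=3 y_3=-1 y_4=5
S(37/4) = 4417/1856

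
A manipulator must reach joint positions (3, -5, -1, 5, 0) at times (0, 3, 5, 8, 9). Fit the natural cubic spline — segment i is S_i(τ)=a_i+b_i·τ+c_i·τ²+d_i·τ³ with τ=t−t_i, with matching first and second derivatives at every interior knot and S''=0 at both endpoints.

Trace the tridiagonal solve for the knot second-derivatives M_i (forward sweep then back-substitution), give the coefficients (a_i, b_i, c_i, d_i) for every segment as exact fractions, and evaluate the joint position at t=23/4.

Δ: Δ0=-8/3, Δ1=2, Δ2=2, Δ3=-5
row 1: diag=10, rhs=28; c'=1/5, d'=14/5
row 2: denom=10−2·1/5=48/5; d'=(0−2·14/5)/(48/5)=-7/12
row 3: denom=8−3·5/16=113/16; d'=(-42−3·-7/12)/(113/16)=-644/113
back: M3=-644/113
back: M2=-7/12−5/16·-644/113=406/339
back: M1=14/5−1/5·406/339=868/339
M: M0=0, M1=868/339, M2=406/339, M3=-644/113, M4=0
seg 0: a=3, c=M0/2=0, d=(M1−M0)/(6·3)=434/3051, b=Δ0−h0·(2M0+M1)/6=-446/113
seg 1: a=-5, c=M1/2=434/339, d=(M2−M1)/(6·2)=-77/678, b=Δ1−h1·(2M1+M2)/6=-12/113
seg 2: a=-1, c=M2/2=203/339, d=(M3−M2)/(6·3)=-1169/3051, b=Δ2−h2·(2M2+M3)/6=1238/339
seg 3: a=5, c=M3/2=-322/113, d=(M4−M3)/(6·1)=322/339, b=Δ3−h3·(2M3+M4)/6=-1051/339
t_q=23/4 → seg 2, τ=3/4; S=-1+1238/339·τ+203/339·τ²+-1169/3051·τ³=13843/7232

  seg 0: a=3 b=-446/113 c=0 d=434/3051
  seg 1: a=-5 b=-12/113 c=434/339 d=-77/678
  seg 2: a=-1 b=1238/339 c=203/339 d=-1169/3051
  seg 3: a=5 b=-1051/339 c=-322/113 d=322/339
S(23/4) = 13843/7232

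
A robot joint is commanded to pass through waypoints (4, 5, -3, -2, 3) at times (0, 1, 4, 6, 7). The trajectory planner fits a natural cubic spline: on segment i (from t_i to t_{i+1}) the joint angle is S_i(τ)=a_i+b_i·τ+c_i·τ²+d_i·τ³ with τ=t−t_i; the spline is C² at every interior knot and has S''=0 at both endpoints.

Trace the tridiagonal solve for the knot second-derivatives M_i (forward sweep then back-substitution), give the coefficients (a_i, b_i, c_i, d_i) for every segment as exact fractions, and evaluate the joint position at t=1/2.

Δ: Δ0=1, Δ1=-8/3, Δ2=1/2, Δ3=5
row 1: diag=8, rhs=-22; c'=3/8, d'=-11/4
row 2: denom=10−3·3/8=71/8; d'=(19−3·-11/4)/(71/8)=218/71
row 3: denom=6−2·16/71=394/71; d'=(27−2·218/71)/(394/71)=1481/394
back: M3=1481/394
back: M2=218/71−16/71·1481/394=438/197
back: M1=-11/4−3/8·438/197=-706/197
M: M0=0, M1=-706/197, M2=438/197, M3=1481/394, M4=0
seg 0: a=4, c=M0/2=0, d=(M1−M0)/(6·1)=-353/591, b=Δ0−h0·(2M0+M1)/6=944/591
seg 1: a=5, c=M1/2=-353/197, d=(M2−M1)/(6·3)=572/1773, b=Δ1−h1·(2M1+M2)/6=-115/591
seg 2: a=-3, c=M2/2=219/197, d=(M3−M2)/(6·2)=605/4728, b=Δ2−h2·(2M2+M3)/6=-1321/591
seg 3: a=-2, c=M3/2=1481/788, d=(M4−M3)/(6·1)=-1481/2364, b=Δ3−h3·(2M3+M4)/6=4429/1182
t_q=1/2 → seg 0, τ=1/2; S=4+944/591·τ+0·τ²+-353/591·τ³=7445/1576

  seg 0: a=4 b=944/591 c=0 d=-353/591
  seg 1: a=5 b=-115/591 c=-353/197 d=572/1773
  seg 2: a=-3 b=-1321/591 c=219/197 d=605/4728
  seg 3: a=-2 b=4429/1182 c=1481/788 d=-1481/2364
S(1/2) = 7445/1576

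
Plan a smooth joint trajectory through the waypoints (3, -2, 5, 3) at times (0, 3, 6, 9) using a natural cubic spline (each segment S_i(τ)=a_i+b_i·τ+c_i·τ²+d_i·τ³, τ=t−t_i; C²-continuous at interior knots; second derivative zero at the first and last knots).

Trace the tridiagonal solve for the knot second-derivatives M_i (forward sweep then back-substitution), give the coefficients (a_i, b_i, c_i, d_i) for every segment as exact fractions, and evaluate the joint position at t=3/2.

Δ: Δ0=-5/3, Δ1=7/3, Δ2=-2/3
row 1: diag=12, rhs=24; c'=1/4, d'=2
row 2: denom=12−3·1/4=45/4; d'=(-18−3·2)/(45/4)=-32/15
back: M2=-32/15
back: M1=2−1/4·-32/15=38/15
M: M0=0, M1=38/15, M2=-32/15, M3=0
seg 0: a=3, c=M0/2=0, d=(M1−M0)/(6·3)=19/135, b=Δ0−h0·(2M0+M1)/6=-44/15
seg 1: a=-2, c=M1/2=19/15, d=(M2−M1)/(6·3)=-7/27, b=Δ1−h1·(2M1+M2)/6=13/15
seg 2: a=5, c=M2/2=-16/15, d=(M3−M2)/(6·3)=16/135, b=Δ2−h2·(2M2+M3)/6=22/15
t_q=3/2 → seg 0, τ=3/2; S=3+-44/15·τ+0·τ²+19/135·τ³=-37/40

  seg 0: a=3 b=-44/15 c=0 d=19/135
  seg 1: a=-2 b=13/15 c=19/15 d=-7/27
  seg 2: a=5 b=22/15 c=-16/15 d=16/135
S(3/2) = -37/40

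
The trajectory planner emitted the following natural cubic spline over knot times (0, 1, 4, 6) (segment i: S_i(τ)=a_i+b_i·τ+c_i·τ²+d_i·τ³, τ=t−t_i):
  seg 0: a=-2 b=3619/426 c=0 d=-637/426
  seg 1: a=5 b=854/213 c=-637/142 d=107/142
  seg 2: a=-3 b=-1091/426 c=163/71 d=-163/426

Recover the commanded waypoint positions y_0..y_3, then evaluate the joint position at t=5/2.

y_0=-2 y_1=5 y_2=-3 y_3=-2
S(5/2) = 3935/1136

y_0 = S_0(0) = a_0 = -2
y_1 = S_1(0) = a_1 = 5
y_2 = S_2(0) = a_2 = -3
y_3 = S_2(2) = -2
t_q=5/2 is in segment 1 (τ=3/2); S_1(τ)=3935/1136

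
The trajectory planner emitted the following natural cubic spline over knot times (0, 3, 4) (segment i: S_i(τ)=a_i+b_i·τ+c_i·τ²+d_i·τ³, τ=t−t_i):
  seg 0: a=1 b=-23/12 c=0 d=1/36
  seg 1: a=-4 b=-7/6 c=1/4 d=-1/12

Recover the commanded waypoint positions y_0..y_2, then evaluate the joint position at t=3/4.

y_0=1 y_1=-4 y_2=-5
S(3/4) = -109/256

y_0 = S_0(0) = a_0 = 1
y_1 = S_1(0) = a_1 = -4
y_2 = S_1(1) = -5
t_q=3/4 is in segment 0 (τ=3/4); S_0(τ)=-109/256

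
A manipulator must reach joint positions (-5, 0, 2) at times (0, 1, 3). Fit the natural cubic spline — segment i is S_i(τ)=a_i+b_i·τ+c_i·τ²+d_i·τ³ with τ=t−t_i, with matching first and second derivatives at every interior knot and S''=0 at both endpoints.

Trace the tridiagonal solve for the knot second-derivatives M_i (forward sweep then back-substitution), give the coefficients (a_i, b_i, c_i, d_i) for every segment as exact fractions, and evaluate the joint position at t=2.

  seg 0: a=-5 b=17/3 c=0 d=-2/3
  seg 1: a=0 b=11/3 c=-2 d=1/3
S(2) = 2

Δ: Δ0=5, Δ1=1
row 1: diag=6, rhs=-24; c'=1/3, d'=-4
back: M1=-4
M: M0=0, M1=-4, M2=0
seg 0: a=-5, c=M0/2=0, d=(M1−M0)/(6·1)=-2/3, b=Δ0−h0·(2M0+M1)/6=17/3
seg 1: a=0, c=M1/2=-2, d=(M2−M1)/(6·2)=1/3, b=Δ1−h1·(2M1+M2)/6=11/3
t_q=2 → seg 1, τ=1; S=0+11/3·τ+-2·τ²+1/3·τ³=2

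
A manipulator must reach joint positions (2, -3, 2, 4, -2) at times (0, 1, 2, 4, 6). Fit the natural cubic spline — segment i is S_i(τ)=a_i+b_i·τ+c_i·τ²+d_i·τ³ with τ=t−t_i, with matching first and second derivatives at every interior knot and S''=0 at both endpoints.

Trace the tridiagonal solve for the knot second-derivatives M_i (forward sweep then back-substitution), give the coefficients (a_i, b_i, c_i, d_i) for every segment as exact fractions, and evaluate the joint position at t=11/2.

Δ: Δ0=-5, Δ1=5, Δ2=1, Δ3=-3
row 1: diag=4, rhs=60; c'=1/4, d'=15
row 2: denom=6−1·1/4=23/4; d'=(-24−1·15)/(23/4)=-156/23
row 3: denom=8−2·8/23=168/23; d'=(-24−2·-156/23)/(168/23)=-10/7
back: M3=-10/7
back: M2=-156/23−8/23·-10/7=-44/7
back: M1=15−1/4·-44/7=116/7
M: M0=0, M1=116/7, M2=-44/7, M3=-10/7, M4=0
seg 0: a=2, c=M0/2=0, d=(M1−M0)/(6·1)=58/21, b=Δ0−h0·(2M0+M1)/6=-163/21
seg 1: a=-3, c=M1/2=58/7, d=(M2−M1)/(6·1)=-80/21, b=Δ1−h1·(2M1+M2)/6=11/21
seg 2: a=2, c=M2/2=-22/7, d=(M3−M2)/(6·2)=17/42, b=Δ2−h2·(2M2+M3)/6=17/3
seg 3: a=4, c=M3/2=-5/7, d=(M4−M3)/(6·2)=5/42, b=Δ3−h3·(2M3+M4)/6=-43/21
t_q=11/2 → seg 3, τ=3/2; S=4+-43/21·τ+-5/7·τ²+5/42·τ³=-31/112

  seg 0: a=2 b=-163/21 c=0 d=58/21
  seg 1: a=-3 b=11/21 c=58/7 d=-80/21
  seg 2: a=2 b=17/3 c=-22/7 d=17/42
  seg 3: a=4 b=-43/21 c=-5/7 d=5/42
S(11/2) = -31/112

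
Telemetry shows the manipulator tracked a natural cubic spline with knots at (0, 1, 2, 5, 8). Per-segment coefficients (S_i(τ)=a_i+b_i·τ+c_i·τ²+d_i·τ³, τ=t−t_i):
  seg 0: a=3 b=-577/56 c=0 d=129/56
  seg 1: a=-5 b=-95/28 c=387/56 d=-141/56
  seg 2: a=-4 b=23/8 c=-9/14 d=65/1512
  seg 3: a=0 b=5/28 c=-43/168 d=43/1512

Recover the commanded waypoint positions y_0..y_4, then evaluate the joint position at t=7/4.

y_0=3 y_1=-5 y_2=-4 y_3=0 y_4=-1
S(7/4) = -16915/3584

y_0 = S_0(0) = a_0 = 3
y_1 = S_1(0) = a_1 = -5
y_2 = S_2(0) = a_2 = -4
y_3 = S_3(0) = a_3 = 0
y_4 = S_3(3) = -1
t_q=7/4 is in segment 1 (τ=3/4); S_1(τ)=-16915/3584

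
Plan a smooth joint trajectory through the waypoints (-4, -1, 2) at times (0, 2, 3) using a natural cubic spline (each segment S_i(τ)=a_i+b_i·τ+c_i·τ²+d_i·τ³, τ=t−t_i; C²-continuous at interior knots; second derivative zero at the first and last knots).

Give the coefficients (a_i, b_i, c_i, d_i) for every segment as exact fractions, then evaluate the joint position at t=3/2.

Δ: Δ0=3/2, Δ1=3
row 1: diag=6, rhs=9; c'=1/6, d'=3/2
back: M1=3/2
M: M0=0, M1=3/2, M2=0
seg 0: a=-4, c=M0/2=0, d=(M1−M0)/(6·2)=1/8, b=Δ0−h0·(2M0+M1)/6=1
seg 1: a=-1, c=M1/2=3/4, d=(M2−M1)/(6·1)=-1/4, b=Δ1−h1·(2M1+M2)/6=5/2
t_q=3/2 → seg 0, τ=3/2; S=-4+1·τ+0·τ²+1/8·τ³=-133/64

  seg 0: a=-4 b=1 c=0 d=1/8
  seg 1: a=-1 b=5/2 c=3/4 d=-1/4
S(3/2) = -133/64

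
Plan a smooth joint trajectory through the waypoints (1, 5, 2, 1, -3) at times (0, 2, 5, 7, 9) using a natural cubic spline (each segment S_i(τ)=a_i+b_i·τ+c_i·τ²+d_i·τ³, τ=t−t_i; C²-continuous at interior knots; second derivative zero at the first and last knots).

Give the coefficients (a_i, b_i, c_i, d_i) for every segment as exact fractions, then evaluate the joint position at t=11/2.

Δ: Δ0=2, Δ1=-1, Δ2=-1/2, Δ3=-2
row 1: diag=10, rhs=-18; c'=3/10, d'=-9/5
row 2: denom=10−3·3/10=91/10; d'=(3−3·-9/5)/(91/10)=12/13
row 3: denom=8−2·20/91=688/91; d'=(-9−2·12/13)/(688/91)=-987/688
back: M3=-987/688
back: M2=12/13−20/91·-987/688=213/172
back: M1=-9/5−3/10·213/172=-747/344
M: M0=0, M1=-747/344, M2=213/172, M3=-987/688, M4=0
seg 0: a=1, c=M0/2=0, d=(M1−M0)/(6·2)=-249/1376, b=Δ0−h0·(2M0+M1)/6=937/344
seg 1: a=5, c=M1/2=-747/688, d=(M2−M1)/(6·3)=391/2064, b=Δ1−h1·(2M1+M2)/6=95/172
seg 2: a=2, c=M2/2=213/344, d=(M3−M2)/(6·2)=-613/2752, b=Δ2−h2·(2M2+M3)/6=-583/688
seg 3: a=1, c=M3/2=-987/1376, d=(M4−M3)/(6·2)=329/2752, b=Δ3−h3·(2M3+M4)/6=-359/344
t_q=11/2 → seg 2, τ=1/2; S=2+-583/688·τ+213/344·τ²+-613/2752·τ³=37499/22016

  seg 0: a=1 b=937/344 c=0 d=-249/1376
  seg 1: a=5 b=95/172 c=-747/688 d=391/2064
  seg 2: a=2 b=-583/688 c=213/344 d=-613/2752
  seg 3: a=1 b=-359/344 c=-987/1376 d=329/2752
S(11/2) = 37499/22016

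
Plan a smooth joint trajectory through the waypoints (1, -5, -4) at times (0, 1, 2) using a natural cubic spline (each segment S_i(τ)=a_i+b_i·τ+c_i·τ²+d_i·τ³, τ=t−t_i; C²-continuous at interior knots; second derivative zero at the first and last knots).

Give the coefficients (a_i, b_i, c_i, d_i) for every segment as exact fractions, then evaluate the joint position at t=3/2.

Δ: Δ0=-6, Δ1=1
row 1: diag=4, rhs=42; c'=1/4, d'=21/2
back: M1=21/2
M: M0=0, M1=21/2, M2=0
seg 0: a=1, c=M0/2=0, d=(M1−M0)/(6·1)=7/4, b=Δ0−h0·(2M0+M1)/6=-31/4
seg 1: a=-5, c=M1/2=21/4, d=(M2−M1)/(6·1)=-7/4, b=Δ1−h1·(2M1+M2)/6=-5/2
t_q=3/2 → seg 1, τ=1/2; S=-5+-5/2·τ+21/4·τ²+-7/4·τ³=-165/32

  seg 0: a=1 b=-31/4 c=0 d=7/4
  seg 1: a=-5 b=-5/2 c=21/4 d=-7/4
S(3/2) = -165/32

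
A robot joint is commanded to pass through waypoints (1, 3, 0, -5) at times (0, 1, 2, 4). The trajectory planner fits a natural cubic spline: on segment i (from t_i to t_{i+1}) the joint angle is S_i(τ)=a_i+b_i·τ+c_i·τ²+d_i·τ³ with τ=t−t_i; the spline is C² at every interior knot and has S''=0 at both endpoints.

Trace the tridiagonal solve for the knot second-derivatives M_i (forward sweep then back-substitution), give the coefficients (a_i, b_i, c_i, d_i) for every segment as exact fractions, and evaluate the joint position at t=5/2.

Δ: Δ0=2, Δ1=-3, Δ2=-5/2
row 1: diag=4, rhs=-30; c'=1/4, d'=-15/2
row 2: denom=6−1·1/4=23/4; d'=(3−1·-15/2)/(23/4)=42/23
back: M2=42/23
back: M1=-15/2−1/4·42/23=-183/23
M: M0=0, M1=-183/23, M2=42/23, M3=0
seg 0: a=1, c=M0/2=0, d=(M1−M0)/(6·1)=-61/46, b=Δ0−h0·(2M0+M1)/6=153/46
seg 1: a=3, c=M1/2=-183/46, d=(M2−M1)/(6·1)=75/46, b=Δ1−h1·(2M1+M2)/6=-15/23
seg 2: a=0, c=M2/2=21/23, d=(M3−M2)/(6·2)=-7/46, b=Δ2−h2·(2M2+M3)/6=-171/46
t_q=5/2 → seg 2, τ=1/2; S=0+-171/46·τ+21/23·τ²+-7/46·τ³=-607/368

  seg 0: a=1 b=153/46 c=0 d=-61/46
  seg 1: a=3 b=-15/23 c=-183/46 d=75/46
  seg 2: a=0 b=-171/46 c=21/23 d=-7/46
S(5/2) = -607/368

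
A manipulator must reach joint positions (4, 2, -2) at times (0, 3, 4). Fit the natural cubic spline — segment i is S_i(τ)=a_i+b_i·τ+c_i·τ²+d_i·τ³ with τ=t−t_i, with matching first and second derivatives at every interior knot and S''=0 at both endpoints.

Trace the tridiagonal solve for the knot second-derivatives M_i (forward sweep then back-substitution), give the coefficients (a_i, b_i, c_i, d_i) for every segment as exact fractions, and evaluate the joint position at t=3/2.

  seg 0: a=4 b=7/12 c=0 d=-5/36
  seg 1: a=2 b=-19/6 c=-5/4 d=5/12
S(3/2) = 141/32

Δ: Δ0=-2/3, Δ1=-4
row 1: diag=8, rhs=-20; c'=1/8, d'=-5/2
back: M1=-5/2
M: M0=0, M1=-5/2, M2=0
seg 0: a=4, c=M0/2=0, d=(M1−M0)/(6·3)=-5/36, b=Δ0−h0·(2M0+M1)/6=7/12
seg 1: a=2, c=M1/2=-5/4, d=(M2−M1)/(6·1)=5/12, b=Δ1−h1·(2M1+M2)/6=-19/6
t_q=3/2 → seg 0, τ=3/2; S=4+7/12·τ+0·τ²+-5/36·τ³=141/32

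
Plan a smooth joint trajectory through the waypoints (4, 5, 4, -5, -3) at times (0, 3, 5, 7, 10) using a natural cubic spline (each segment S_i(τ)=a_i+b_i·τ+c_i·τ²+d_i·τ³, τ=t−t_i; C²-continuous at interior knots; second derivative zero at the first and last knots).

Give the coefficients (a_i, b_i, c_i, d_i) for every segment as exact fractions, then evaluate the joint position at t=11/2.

  seg 0: a=4 b=8/45 c=0 d=7/405
  seg 1: a=5 b=29/45 c=7/45 d=-131/360
  seg 2: a=4 b=-31/10 c=-73/36 d=239/360
  seg 3: a=-5 b=-146/45 c=88/45 d=-88/405
S(11/2) = 389/192

Δ: Δ0=1/3, Δ1=-1/2, Δ2=-9/2, Δ3=2/3
row 1: diag=10, rhs=-5; c'=1/5, d'=-1/2
row 2: denom=8−2·1/5=38/5; d'=(-24−2·-1/2)/(38/5)=-115/38
row 3: denom=10−2·5/19=180/19; d'=(31−2·-115/38)/(180/19)=176/45
back: M3=176/45
back: M2=-115/38−5/19·176/45=-73/18
back: M1=-1/2−1/5·-73/18=14/45
M: M0=0, M1=14/45, M2=-73/18, M3=176/45, M4=0
seg 0: a=4, c=M0/2=0, d=(M1−M0)/(6·3)=7/405, b=Δ0−h0·(2M0+M1)/6=8/45
seg 1: a=5, c=M1/2=7/45, d=(M2−M1)/(6·2)=-131/360, b=Δ1−h1·(2M1+M2)/6=29/45
seg 2: a=4, c=M2/2=-73/36, d=(M3−M2)/(6·2)=239/360, b=Δ2−h2·(2M2+M3)/6=-31/10
seg 3: a=-5, c=M3/2=88/45, d=(M4−M3)/(6·3)=-88/405, b=Δ3−h3·(2M3+M4)/6=-146/45
t_q=11/2 → seg 2, τ=1/2; S=4+-31/10·τ+-73/36·τ²+239/360·τ³=389/192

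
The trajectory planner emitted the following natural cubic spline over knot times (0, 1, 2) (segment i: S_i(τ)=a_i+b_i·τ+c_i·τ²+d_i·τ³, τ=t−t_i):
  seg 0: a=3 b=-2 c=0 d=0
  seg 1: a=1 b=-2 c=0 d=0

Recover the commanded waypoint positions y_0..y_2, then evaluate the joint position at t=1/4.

y_0=3 y_1=1 y_2=-1
S(1/4) = 5/2

y_0 = S_0(0) = a_0 = 3
y_1 = S_1(0) = a_1 = 1
y_2 = S_1(1) = -1
t_q=1/4 is in segment 0 (τ=1/4); S_0(τ)=5/2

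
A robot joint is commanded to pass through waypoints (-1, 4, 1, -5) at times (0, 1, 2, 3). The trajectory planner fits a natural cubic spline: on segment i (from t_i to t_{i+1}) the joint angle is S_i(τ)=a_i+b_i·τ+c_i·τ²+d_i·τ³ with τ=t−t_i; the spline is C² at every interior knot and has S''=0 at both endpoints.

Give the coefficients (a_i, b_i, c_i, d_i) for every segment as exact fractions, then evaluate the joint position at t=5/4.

Δ: Δ0=5, Δ1=-3, Δ2=-6
row 1: diag=4, rhs=-48; c'=1/4, d'=-12
row 2: denom=4−1·1/4=15/4; d'=(-18−1·-12)/(15/4)=-8/5
back: M2=-8/5
back: M1=-12−1/4·-8/5=-58/5
M: M0=0, M1=-58/5, M2=-8/5, M3=0
seg 0: a=-1, c=M0/2=0, d=(M1−M0)/(6·1)=-29/15, b=Δ0−h0·(2M0+M1)/6=104/15
seg 1: a=4, c=M1/2=-29/5, d=(M2−M1)/(6·1)=5/3, b=Δ1−h1·(2M1+M2)/6=17/15
seg 2: a=1, c=M2/2=-4/5, d=(M3−M2)/(6·1)=4/15, b=Δ2−h2·(2M2+M3)/6=-82/15
t_q=5/4 → seg 1, τ=1/4; S=4+17/15·τ+-29/5·τ²+5/3·τ³=1263/320

  seg 0: a=-1 b=104/15 c=0 d=-29/15
  seg 1: a=4 b=17/15 c=-29/5 d=5/3
  seg 2: a=1 b=-82/15 c=-4/5 d=4/15
S(5/4) = 1263/320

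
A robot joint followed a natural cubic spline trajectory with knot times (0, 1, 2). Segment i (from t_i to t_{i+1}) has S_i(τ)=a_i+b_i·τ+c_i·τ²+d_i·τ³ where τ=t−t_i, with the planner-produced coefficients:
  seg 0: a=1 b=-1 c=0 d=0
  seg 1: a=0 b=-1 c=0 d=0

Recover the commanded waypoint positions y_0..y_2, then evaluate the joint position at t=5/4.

y_0=1 y_1=0 y_2=-1
S(5/4) = -1/4

y_0 = S_0(0) = a_0 = 1
y_1 = S_1(0) = a_1 = 0
y_2 = S_1(1) = -1
t_q=5/4 is in segment 1 (τ=1/4); S_1(τ)=-1/4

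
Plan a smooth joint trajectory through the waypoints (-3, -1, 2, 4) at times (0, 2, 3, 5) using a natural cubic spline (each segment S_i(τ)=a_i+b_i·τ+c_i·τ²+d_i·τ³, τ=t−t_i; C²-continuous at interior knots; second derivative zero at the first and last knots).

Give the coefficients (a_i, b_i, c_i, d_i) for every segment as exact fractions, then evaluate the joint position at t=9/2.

  seg 0: a=-3 b=1/5 c=0 d=1/5
  seg 1: a=-1 b=13/5 c=6/5 d=-4/5
  seg 2: a=2 b=13/5 c=-6/5 d=1/5
S(9/2) = 31/8

Δ: Δ0=1, Δ1=3, Δ2=1
row 1: diag=6, rhs=12; c'=1/6, d'=2
row 2: denom=6−1·1/6=35/6; d'=(-12−1·2)/(35/6)=-12/5
back: M2=-12/5
back: M1=2−1/6·-12/5=12/5
M: M0=0, M1=12/5, M2=-12/5, M3=0
seg 0: a=-3, c=M0/2=0, d=(M1−M0)/(6·2)=1/5, b=Δ0−h0·(2M0+M1)/6=1/5
seg 1: a=-1, c=M1/2=6/5, d=(M2−M1)/(6·1)=-4/5, b=Δ1−h1·(2M1+M2)/6=13/5
seg 2: a=2, c=M2/2=-6/5, d=(M3−M2)/(6·2)=1/5, b=Δ2−h2·(2M2+M3)/6=13/5
t_q=9/2 → seg 2, τ=3/2; S=2+13/5·τ+-6/5·τ²+1/5·τ³=31/8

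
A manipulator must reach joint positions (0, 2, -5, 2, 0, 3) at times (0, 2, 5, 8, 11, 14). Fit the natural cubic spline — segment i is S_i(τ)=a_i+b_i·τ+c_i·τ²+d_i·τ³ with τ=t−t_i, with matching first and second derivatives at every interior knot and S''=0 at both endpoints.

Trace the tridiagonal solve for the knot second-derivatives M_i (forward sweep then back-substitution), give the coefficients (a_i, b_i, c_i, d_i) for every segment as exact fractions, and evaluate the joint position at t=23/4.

Δ: Δ0=1, Δ1=-7/3, Δ2=7/3, Δ3=-2/3, Δ4=1
row 1: diag=10, rhs=-20; c'=3/10, d'=-2
row 2: denom=12−3·3/10=111/10; d'=(28−3·-2)/(111/10)=340/111
row 3: denom=12−3·10/37=414/37; d'=(-18−3·340/111)/(414/37)=-503/207
row 4: denom=12−3·37/138=515/46; d'=(10−3·-503/207)/(515/46)=2386/1545
back: M4=2386/1545
back: M3=-503/207−37/138·2386/1545=-4394/1545
back: M2=340/111−10/37·-4394/1545=1184/309
back: M1=-2−3/10·1184/309=-1622/515
M: M0=0, M1=-1622/515, M2=1184/309, M3=-4394/1545, M4=2386/1545, M5=0
seg 0: a=0, c=M0/2=0, d=(M1−M0)/(6·2)=-811/3090, b=Δ0−h0·(2M0+M1)/6=3167/1545
seg 1: a=2, c=M1/2=-811/515, d=(M2−M1)/(6·3)=5393/13905, b=Δ1−h1·(2M1+M2)/6=-1699/1545
seg 2: a=-5, c=M2/2=592/309, d=(M3−M2)/(6·3)=-191/515, b=Δ2−h2·(2M2+M3)/6=-118/1545
seg 3: a=2, c=M3/2=-2197/1545, d=(M4−M3)/(6·3)=226/927, b=Δ3−h3·(2M3+M4)/6=2171/1545
seg 4: a=0, c=M4/2=1193/1545, d=(M5−M4)/(6·3)=-1193/13905, b=Δ4−h4·(2M4+M5)/6=-841/1545
t_q=23/4 → seg 2, τ=3/4; S=-5+-118/1545·τ+592/309·τ²+-191/515·τ³=-27265/6592

  seg 0: a=0 b=3167/1545 c=0 d=-811/3090
  seg 1: a=2 b=-1699/1545 c=-811/515 d=5393/13905
  seg 2: a=-5 b=-118/1545 c=592/309 d=-191/515
  seg 3: a=2 b=2171/1545 c=-2197/1545 d=226/927
  seg 4: a=0 b=-841/1545 c=1193/1545 d=-1193/13905
S(23/4) = -27265/6592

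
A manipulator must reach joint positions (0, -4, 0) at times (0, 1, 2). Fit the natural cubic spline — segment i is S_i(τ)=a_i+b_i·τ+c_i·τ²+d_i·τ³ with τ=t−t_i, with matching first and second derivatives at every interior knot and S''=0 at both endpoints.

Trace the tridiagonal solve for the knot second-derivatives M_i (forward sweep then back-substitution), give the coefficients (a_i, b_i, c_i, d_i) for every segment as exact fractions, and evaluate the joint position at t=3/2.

Δ: Δ0=-4, Δ1=4
row 1: diag=4, rhs=48; c'=1/4, d'=12
back: M1=12
M: M0=0, M1=12, M2=0
seg 0: a=0, c=M0/2=0, d=(M1−M0)/(6·1)=2, b=Δ0−h0·(2M0+M1)/6=-6
seg 1: a=-4, c=M1/2=6, d=(M2−M1)/(6·1)=-2, b=Δ1−h1·(2M1+M2)/6=0
t_q=3/2 → seg 1, τ=1/2; S=-4+0·τ+6·τ²+-2·τ³=-11/4

  seg 0: a=0 b=-6 c=0 d=2
  seg 1: a=-4 b=0 c=6 d=-2
S(3/2) = -11/4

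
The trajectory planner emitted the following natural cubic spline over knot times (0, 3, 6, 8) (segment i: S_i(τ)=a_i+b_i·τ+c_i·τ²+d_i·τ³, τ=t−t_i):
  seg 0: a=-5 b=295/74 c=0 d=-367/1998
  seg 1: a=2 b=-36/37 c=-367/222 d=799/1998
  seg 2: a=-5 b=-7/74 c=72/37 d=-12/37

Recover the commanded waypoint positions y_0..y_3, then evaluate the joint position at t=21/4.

y_0 = S_0(0) = a_0 = -5
y_1 = S_1(0) = a_1 = 2
y_2 = S_2(0) = a_2 = -5
y_3 = S_2(2) = 0
t_q=21/4 is in segment 1 (τ=9/4); S_1(τ)=-18959/4736

y_0=-5 y_1=2 y_2=-5 y_3=0
S(21/4) = -18959/4736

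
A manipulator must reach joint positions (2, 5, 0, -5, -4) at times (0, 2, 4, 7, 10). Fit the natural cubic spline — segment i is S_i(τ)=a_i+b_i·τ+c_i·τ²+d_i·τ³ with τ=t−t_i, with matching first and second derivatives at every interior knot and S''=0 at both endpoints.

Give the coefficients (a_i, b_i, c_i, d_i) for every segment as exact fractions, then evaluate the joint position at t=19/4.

  seg 0: a=2 b=541/210 c=0 d=-113/420
  seg 1: a=5 b=-137/210 c=-113/70 d=29/84
  seg 2: a=0 b=-89/30 c=16/35 d=-1/126
  seg 3: a=-5 b=-46/105 c=27/70 d=-3/70
S(19/4) = -8831/4480

Δ: Δ0=3/2, Δ1=-5/2, Δ2=-5/3, Δ3=1/3
row 1: diag=8, rhs=-24; c'=1/4, d'=-3
row 2: denom=10−2·1/4=19/2; d'=(5−2·-3)/(19/2)=22/19
row 3: denom=12−3·6/19=210/19; d'=(12−3·22/19)/(210/19)=27/35
back: M3=27/35
back: M2=22/19−6/19·27/35=32/35
back: M1=-3−1/4·32/35=-113/35
M: M0=0, M1=-113/35, M2=32/35, M3=27/35, M4=0
seg 0: a=2, c=M0/2=0, d=(M1−M0)/(6·2)=-113/420, b=Δ0−h0·(2M0+M1)/6=541/210
seg 1: a=5, c=M1/2=-113/70, d=(M2−M1)/(6·2)=29/84, b=Δ1−h1·(2M1+M2)/6=-137/210
seg 2: a=0, c=M2/2=16/35, d=(M3−M2)/(6·3)=-1/126, b=Δ2−h2·(2M2+M3)/6=-89/30
seg 3: a=-5, c=M3/2=27/70, d=(M4−M3)/(6·3)=-3/70, b=Δ3−h3·(2M3+M4)/6=-46/105
t_q=19/4 → seg 2, τ=3/4; S=0+-89/30·τ+16/35·τ²+-1/126·τ³=-8831/4480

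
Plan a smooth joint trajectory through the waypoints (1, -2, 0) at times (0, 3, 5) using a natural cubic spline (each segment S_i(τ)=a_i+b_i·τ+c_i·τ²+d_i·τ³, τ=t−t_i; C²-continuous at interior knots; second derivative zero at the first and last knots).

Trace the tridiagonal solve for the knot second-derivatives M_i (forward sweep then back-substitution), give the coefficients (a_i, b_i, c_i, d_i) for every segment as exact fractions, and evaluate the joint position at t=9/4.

Δ: Δ0=-1, Δ1=1
row 1: diag=10, rhs=12; c'=1/5, d'=6/5
back: M1=6/5
M: M0=0, M1=6/5, M2=0
seg 0: a=1, c=M0/2=0, d=(M1−M0)/(6·3)=1/15, b=Δ0−h0·(2M0+M1)/6=-8/5
seg 1: a=-2, c=M1/2=3/5, d=(M2−M1)/(6·2)=-1/10, b=Δ1−h1·(2M1+M2)/6=1/5
t_q=9/4 → seg 0, τ=9/4; S=1+-8/5·τ+0·τ²+1/15·τ³=-589/320

  seg 0: a=1 b=-8/5 c=0 d=1/15
  seg 1: a=-2 b=1/5 c=3/5 d=-1/10
S(9/4) = -589/320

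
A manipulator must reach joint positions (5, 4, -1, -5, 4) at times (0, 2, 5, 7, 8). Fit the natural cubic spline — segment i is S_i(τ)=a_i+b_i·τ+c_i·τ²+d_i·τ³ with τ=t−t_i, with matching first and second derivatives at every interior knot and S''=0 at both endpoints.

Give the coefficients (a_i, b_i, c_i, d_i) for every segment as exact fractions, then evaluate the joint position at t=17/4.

  seg 0: a=5 b=-799/1518 c=0 d=5/759
  seg 1: a=4 b=-679/1518 c=10/253 d=-677/4554
  seg 2: a=-1 b=-3206/759 c=-657/506 d=3659/3036
  seg 3: a=-5 b=3829/759 c=1501/253 d=-1501/759
S(17/4) = 4417/2944

Δ: Δ0=-1/2, Δ1=-5/3, Δ2=-2, Δ3=9
row 1: diag=10, rhs=-7; c'=3/10, d'=-7/10
row 2: denom=10−3·3/10=91/10; d'=(-2−3·-7/10)/(91/10)=1/91
row 3: denom=6−2·20/91=506/91; d'=(66−2·1/91)/(506/91)=3002/253
back: M3=3002/253
back: M2=1/91−20/91·3002/253=-657/253
back: M1=-7/10−3/10·-657/253=20/253
M: M0=0, M1=20/253, M2=-657/253, M3=3002/253, M4=0
seg 0: a=5, c=M0/2=0, d=(M1−M0)/(6·2)=5/759, b=Δ0−h0·(2M0+M1)/6=-799/1518
seg 1: a=4, c=M1/2=10/253, d=(M2−M1)/(6·3)=-677/4554, b=Δ1−h1·(2M1+M2)/6=-679/1518
seg 2: a=-1, c=M2/2=-657/506, d=(M3−M2)/(6·2)=3659/3036, b=Δ2−h2·(2M2+M3)/6=-3206/759
seg 3: a=-5, c=M3/2=1501/253, d=(M4−M3)/(6·1)=-1501/759, b=Δ3−h3·(2M3+M4)/6=3829/759
t_q=17/4 → seg 1, τ=9/4; S=4+-679/1518·τ+10/253·τ²+-677/4554·τ³=4417/2944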